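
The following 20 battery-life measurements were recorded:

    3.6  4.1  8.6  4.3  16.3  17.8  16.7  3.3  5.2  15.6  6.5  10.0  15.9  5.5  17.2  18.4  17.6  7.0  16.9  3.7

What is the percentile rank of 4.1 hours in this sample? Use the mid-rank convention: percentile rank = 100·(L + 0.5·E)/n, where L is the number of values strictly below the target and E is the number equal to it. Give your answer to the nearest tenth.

Sorted: 3.3, 3.6, 3.7, 4.1, 4.3, 5.2, 5.5, 6.5, 7.0, 8.6, 10.0, 15.6, 15.9, 16.3, 16.7, 16.9, 17.2, 17.6, 17.8, 18.4.
Count below 4.1: L = 3; count equal: E = 1; n = 20.
Percentile rank = 100·(3 + 0.5·1)/20 = 100·3.5/20 = 17.5.

17.5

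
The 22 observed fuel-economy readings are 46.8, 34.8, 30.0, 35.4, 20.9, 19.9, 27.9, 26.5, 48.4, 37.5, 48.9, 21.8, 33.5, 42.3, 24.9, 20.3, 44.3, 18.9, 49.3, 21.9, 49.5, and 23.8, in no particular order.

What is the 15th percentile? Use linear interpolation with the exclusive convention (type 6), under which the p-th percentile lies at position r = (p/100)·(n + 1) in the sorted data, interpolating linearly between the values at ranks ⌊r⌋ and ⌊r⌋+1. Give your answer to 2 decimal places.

20.57

Sorted: 18.9, 19.9, 20.3, 20.9, 21.8, 21.9, 23.8, 24.9, 26.5, 27.9, 30.0, 33.5, 34.8, 35.4, 37.5, 42.3, 44.3, 46.8, 48.4, 48.9, 49.3, 49.5.
n = 22.
r = (15/100)·(22 + 1) = 3.45.
Rank 3 is 20.3 and rank 4 is 20.9.
Interpolate: 20.3 + 0.45·(20.9 − 20.3) = 20.3 + 0.45·0.6 = 20.57.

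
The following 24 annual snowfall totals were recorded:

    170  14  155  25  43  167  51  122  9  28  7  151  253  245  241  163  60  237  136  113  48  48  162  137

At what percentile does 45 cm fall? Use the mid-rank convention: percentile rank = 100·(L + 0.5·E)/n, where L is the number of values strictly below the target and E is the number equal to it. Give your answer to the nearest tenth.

25.0

Sorted: 7, 9, 14, 25, 28, 43, 48, 48, 51, 60, 113, 122, 136, 137, 151, 155, 162, 163, 167, 170, 237, 241, 245, 253.
Count below 45: L = 6; count equal: E = 0; n = 24.
Percentile rank = 100·(6 + 0.5·0)/24 = 100·6/24 = 25.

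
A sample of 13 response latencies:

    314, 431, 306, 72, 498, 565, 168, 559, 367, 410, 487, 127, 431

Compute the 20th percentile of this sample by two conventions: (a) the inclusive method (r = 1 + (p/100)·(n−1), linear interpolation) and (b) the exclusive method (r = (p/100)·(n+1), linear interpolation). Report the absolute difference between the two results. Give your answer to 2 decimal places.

Sorted: 72, 127, 168, 306, 314, 367, 410, 431, 431, 487, 498, 559, 565.
n = 13.
(a) r = 3.4; between ranks 3 (168) and 4 (306): 223.2.
(b) r = 2.8; between ranks 2 (127) and 3 (168): 159.8.
|223.2 − 159.8| = 63.4.

63.40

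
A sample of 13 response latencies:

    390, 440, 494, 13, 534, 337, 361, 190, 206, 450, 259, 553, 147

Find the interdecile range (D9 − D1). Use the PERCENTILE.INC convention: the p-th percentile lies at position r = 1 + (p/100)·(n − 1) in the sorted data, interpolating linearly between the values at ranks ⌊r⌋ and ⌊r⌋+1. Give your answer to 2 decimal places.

Sorted: 13, 147, 190, 206, 259, 337, 361, 390, 440, 450, 494, 534, 553.
n = 13.
P10: r = 2.2; ranks 2–3 are 147, 190; interpolating gives 155.6.
P90: r = 11.8; ranks 11–12 are 494, 534; interpolating gives 526.
Difference: 526 − 155.6 = 370.4.

370.40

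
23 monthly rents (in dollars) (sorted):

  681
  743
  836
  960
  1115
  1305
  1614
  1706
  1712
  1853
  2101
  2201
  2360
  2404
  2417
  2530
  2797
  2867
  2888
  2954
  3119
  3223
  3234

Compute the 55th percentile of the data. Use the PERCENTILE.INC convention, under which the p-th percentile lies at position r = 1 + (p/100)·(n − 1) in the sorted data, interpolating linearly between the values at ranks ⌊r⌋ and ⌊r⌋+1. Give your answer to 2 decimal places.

n = 23.
r = 1 + (55/100)·(23 − 1) = 1 + 12.1 = 13.1.
Rank 13 is 2360 and rank 14 is 2404.
Interpolate: 2360 + 0.1·(2404 − 2360) = 2360 + 0.1·44 = 2364.4.

2364.40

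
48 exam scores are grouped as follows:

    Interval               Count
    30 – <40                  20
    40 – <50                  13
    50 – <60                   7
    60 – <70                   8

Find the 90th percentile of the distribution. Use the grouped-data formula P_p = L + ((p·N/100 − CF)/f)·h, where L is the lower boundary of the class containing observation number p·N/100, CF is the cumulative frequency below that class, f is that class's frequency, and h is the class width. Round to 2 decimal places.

N = 48; target position k = 90/100 · 48 = 43.2.
Cumulative frequencies: 20, 33, 40, 48.
Observation 43.2 falls in the class 60 – <70.
L = 60, CF = 40, f = 8, h = 10.
P90 = 60 + ((43.2 − 40)/8)·10 = 60 + 4 = 64.

64.00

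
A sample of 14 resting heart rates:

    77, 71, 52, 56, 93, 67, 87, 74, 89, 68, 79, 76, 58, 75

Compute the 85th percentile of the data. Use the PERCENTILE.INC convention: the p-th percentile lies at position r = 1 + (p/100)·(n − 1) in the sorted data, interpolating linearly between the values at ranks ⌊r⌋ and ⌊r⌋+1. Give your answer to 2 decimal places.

Sorted: 52, 56, 58, 67, 68, 71, 74, 75, 76, 77, 79, 87, 89, 93.
n = 14.
r = 1 + (85/100)·(14 − 1) = 1 + 11.05 = 12.05.
Rank 12 is 87 and rank 13 is 89.
Interpolate: 87 + 0.05·(89 − 87) = 87 + 0.05·2 = 87.1.

87.10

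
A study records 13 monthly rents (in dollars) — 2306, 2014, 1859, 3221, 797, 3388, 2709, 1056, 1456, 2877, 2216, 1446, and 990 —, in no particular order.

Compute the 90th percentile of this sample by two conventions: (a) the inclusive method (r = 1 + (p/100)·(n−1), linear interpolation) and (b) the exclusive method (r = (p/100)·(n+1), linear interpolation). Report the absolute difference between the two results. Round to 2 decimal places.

Sorted: 797, 990, 1056, 1446, 1456, 1859, 2014, 2216, 2306, 2709, 2877, 3221, 3388.
n = 13.
(a) r = 11.8; between ranks 11 (2877) and 12 (3221): 3152.2.
(b) r = 12.6; between ranks 12 (3221) and 13 (3388): 3321.2.
|3152.2 − 3321.2| = 169.

169.00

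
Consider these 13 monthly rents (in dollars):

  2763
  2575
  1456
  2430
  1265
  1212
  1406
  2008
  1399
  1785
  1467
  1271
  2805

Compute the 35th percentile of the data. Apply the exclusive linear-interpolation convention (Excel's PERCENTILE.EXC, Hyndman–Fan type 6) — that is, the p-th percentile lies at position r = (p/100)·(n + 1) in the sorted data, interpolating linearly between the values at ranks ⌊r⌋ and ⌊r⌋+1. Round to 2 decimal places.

Sorted: 1212, 1265, 1271, 1399, 1406, 1456, 1467, 1785, 2008, 2430, 2575, 2763, 2805.
n = 13.
r = (35/100)·(13 + 1) = 4.9.
Rank 4 is 1399 and rank 5 is 1406.
Interpolate: 1399 + 0.9·(1406 − 1399) = 1399 + 0.9·7 = 1405.3.

1405.30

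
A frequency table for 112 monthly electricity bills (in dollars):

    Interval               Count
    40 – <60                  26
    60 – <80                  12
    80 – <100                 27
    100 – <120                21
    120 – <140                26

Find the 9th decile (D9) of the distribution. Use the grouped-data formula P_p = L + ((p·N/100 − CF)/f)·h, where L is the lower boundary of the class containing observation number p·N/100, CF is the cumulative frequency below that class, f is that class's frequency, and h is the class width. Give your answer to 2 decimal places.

131.38

N = 112; target position k = 90/100 · 112 = 100.8.
Cumulative frequencies: 26, 38, 65, 86, 112.
Observation 100.8 falls in the class 120 – <140.
L = 120, CF = 86, f = 26, h = 20.
P90 = 120 + ((100.8 − 86)/26)·20 = 120 + 11.3846 = 131.385.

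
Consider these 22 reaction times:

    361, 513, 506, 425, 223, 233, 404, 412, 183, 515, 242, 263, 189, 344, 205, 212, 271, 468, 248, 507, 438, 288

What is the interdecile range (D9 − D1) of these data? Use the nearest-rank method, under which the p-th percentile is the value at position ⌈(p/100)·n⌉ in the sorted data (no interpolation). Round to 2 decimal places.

302.00

Sorted: 183, 189, 205, 212, 223, 233, 242, 248, 263, 271, 288, 344, 361, 404, 412, 425, 438, 468, 506, 507, 513, 515.
n = 22.
P10: rank ⌈10/100·22⌉ = 3 → 205.
P90: rank ⌈90/100·22⌉ = 20 → 507.
Difference: 507 − 205 = 302.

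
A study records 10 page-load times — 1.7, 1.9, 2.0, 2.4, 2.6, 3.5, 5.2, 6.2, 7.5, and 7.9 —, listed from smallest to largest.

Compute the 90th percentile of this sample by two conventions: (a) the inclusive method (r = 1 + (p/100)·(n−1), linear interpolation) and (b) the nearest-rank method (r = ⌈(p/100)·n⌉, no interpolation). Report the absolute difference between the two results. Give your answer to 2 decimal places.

0.04

n = 10.
(a) r = 9.1; between ranks 9 (7.5) and 10 (7.9): 7.54.
(b) the nearest-rank method: rank 9 → 7.5.
|7.54 − 7.5| = 0.04.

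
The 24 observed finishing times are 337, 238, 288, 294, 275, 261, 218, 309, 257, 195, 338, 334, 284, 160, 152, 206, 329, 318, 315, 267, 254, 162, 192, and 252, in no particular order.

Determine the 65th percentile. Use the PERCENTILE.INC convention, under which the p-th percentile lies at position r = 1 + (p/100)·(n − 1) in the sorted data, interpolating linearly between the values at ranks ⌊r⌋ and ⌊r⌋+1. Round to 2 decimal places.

Sorted: 152, 160, 162, 192, 195, 206, 218, 238, 252, 254, 257, 261, 267, 275, 284, 288, 294, 309, 315, 318, 329, 334, 337, 338.
n = 24.
r = 1 + (65/100)·(24 − 1) = 1 + 14.95 = 15.95.
Rank 15 is 284 and rank 16 is 288.
Interpolate: 284 + 0.95·(288 − 284) = 284 + 0.95·4 = 287.8.

287.80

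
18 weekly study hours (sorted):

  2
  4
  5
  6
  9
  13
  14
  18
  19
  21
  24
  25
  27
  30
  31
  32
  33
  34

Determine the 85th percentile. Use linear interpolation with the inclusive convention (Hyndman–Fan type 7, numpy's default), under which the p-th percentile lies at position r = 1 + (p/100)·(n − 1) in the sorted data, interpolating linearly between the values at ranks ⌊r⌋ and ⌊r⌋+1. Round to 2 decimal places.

31.45

n = 18.
r = 1 + (85/100)·(18 − 1) = 1 + 14.45 = 15.45.
Rank 15 is 31 and rank 16 is 32.
Interpolate: 31 + 0.45·(32 − 31) = 31 + 0.45·1 = 31.45.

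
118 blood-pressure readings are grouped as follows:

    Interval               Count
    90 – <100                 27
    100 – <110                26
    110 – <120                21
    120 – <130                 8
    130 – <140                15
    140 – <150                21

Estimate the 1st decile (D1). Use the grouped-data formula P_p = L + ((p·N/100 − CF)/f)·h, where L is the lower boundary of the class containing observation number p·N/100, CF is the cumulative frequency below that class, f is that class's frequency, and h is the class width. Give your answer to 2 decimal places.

N = 118; target position k = 10/100 · 118 = 11.8.
Cumulative frequencies: 27, 53, 74, 82, 97, 118.
Observation 11.8 falls in the class 90 – <100.
L = 90, CF = 0, f = 27, h = 10.
P10 = 90 + ((11.8 − 0)/27)·10 = 90 + 4.37037 = 94.3704.

94.37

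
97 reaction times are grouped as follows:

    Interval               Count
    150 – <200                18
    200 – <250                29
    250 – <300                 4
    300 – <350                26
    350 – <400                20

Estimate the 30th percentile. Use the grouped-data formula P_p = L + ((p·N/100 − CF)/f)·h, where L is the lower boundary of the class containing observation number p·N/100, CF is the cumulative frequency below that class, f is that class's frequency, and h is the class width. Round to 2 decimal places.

219.14

N = 97; target position k = 30/100 · 97 = 29.1.
Cumulative frequencies: 18, 47, 51, 77, 97.
Observation 29.1 falls in the class 200 – <250.
L = 200, CF = 18, f = 29, h = 50.
P30 = 200 + ((29.1 − 18)/29)·50 = 200 + 19.1379 = 219.138.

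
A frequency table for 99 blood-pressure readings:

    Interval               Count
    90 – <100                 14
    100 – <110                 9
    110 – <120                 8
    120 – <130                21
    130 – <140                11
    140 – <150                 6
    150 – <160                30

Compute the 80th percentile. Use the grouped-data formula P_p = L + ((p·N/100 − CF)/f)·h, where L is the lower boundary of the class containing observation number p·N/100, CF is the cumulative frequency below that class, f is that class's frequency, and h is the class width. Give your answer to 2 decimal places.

N = 99; target position k = 80/100 · 99 = 79.2.
Cumulative frequencies: 14, 23, 31, 52, 63, 69, 99.
Observation 79.2 falls in the class 150 – <160.
L = 150, CF = 69, f = 30, h = 10.
P80 = 150 + ((79.2 − 69)/30)·10 = 150 + 3.4 = 153.4.

153.40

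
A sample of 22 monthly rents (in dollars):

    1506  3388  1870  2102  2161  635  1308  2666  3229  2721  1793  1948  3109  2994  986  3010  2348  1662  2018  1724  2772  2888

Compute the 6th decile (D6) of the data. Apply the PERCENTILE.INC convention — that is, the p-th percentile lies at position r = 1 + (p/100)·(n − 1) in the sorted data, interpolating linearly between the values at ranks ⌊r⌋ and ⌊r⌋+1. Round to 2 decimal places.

2538.80

Sorted: 635, 986, 1308, 1506, 1662, 1724, 1793, 1870, 1948, 2018, 2102, 2161, 2348, 2666, 2721, 2772, 2888, 2994, 3010, 3109, 3229, 3388.
n = 22.
r = 1 + (60/100)·(22 − 1) = 1 + 12.6 = 13.6.
Rank 13 is 2348 and rank 14 is 2666.
Interpolate: 2348 + 0.6·(2666 − 2348) = 2348 + 0.6·318 = 2538.8.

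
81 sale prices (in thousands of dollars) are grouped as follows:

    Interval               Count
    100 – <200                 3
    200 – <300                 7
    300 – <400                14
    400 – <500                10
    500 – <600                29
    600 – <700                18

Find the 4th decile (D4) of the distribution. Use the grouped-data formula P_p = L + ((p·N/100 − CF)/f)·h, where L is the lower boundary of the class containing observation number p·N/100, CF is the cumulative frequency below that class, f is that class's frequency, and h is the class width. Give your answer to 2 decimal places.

484.00

N = 81; target position k = 40/100 · 81 = 32.4.
Cumulative frequencies: 3, 10, 24, 34, 63, 81.
Observation 32.4 falls in the class 400 – <500.
L = 400, CF = 24, f = 10, h = 100.
P40 = 400 + ((32.4 − 24)/10)·100 = 400 + 84 = 484.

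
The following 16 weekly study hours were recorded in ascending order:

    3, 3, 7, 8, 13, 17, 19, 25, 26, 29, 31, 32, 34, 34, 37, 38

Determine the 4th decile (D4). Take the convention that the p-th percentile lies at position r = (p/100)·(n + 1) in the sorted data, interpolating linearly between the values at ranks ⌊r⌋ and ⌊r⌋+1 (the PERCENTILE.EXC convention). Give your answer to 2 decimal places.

18.60

n = 16.
r = (40/100)·(16 + 1) = 6.8.
Rank 6 is 17 and rank 7 is 19.
Interpolate: 17 + 0.8·(19 − 17) = 17 + 0.8·2 = 18.6.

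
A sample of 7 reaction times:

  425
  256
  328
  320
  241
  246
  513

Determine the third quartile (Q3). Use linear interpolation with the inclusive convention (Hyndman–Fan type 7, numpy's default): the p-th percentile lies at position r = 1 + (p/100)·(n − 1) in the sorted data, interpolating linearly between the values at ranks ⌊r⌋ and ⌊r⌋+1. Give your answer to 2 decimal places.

Sorted: 241, 246, 256, 320, 328, 425, 513.
n = 7.
r = 1 + (75/100)·(7 − 1) = 1 + 4.5 = 5.5.
Rank 5 is 328 and rank 6 is 425.
Interpolate: 328 + 0.5·(425 − 328) = 328 + 0.5·97 = 376.5.

376.50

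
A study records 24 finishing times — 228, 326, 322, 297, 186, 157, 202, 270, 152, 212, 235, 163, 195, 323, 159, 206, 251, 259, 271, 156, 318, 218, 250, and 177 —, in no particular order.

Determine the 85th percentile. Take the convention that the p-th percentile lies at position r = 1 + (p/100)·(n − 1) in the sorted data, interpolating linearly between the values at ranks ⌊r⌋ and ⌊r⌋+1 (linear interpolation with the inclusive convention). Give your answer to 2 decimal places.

308.55

Sorted: 152, 156, 157, 159, 163, 177, 186, 195, 202, 206, 212, 218, 228, 235, 250, 251, 259, 270, 271, 297, 318, 322, 323, 326.
n = 24.
r = 1 + (85/100)·(24 − 1) = 1 + 19.55 = 20.55.
Rank 20 is 297 and rank 21 is 318.
Interpolate: 297 + 0.55·(318 − 297) = 297 + 0.55·21 = 308.55.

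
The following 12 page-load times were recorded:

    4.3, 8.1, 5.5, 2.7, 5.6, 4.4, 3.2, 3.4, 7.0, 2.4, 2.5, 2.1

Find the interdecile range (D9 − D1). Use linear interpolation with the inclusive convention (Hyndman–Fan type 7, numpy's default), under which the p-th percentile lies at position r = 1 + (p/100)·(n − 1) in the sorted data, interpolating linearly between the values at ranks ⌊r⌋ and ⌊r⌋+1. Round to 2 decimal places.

4.45

Sorted: 2.1, 2.4, 2.5, 2.7, 3.2, 3.4, 4.3, 4.4, 5.5, 5.6, 7.0, 8.1.
n = 12.
P10: r = 2.1; ranks 2–3 are 2.4, 2.5; interpolating gives 2.41.
P90: r = 10.9; ranks 10–11 are 5.6, 7.0; interpolating gives 6.86.
Difference: 6.86 − 2.41 = 4.45.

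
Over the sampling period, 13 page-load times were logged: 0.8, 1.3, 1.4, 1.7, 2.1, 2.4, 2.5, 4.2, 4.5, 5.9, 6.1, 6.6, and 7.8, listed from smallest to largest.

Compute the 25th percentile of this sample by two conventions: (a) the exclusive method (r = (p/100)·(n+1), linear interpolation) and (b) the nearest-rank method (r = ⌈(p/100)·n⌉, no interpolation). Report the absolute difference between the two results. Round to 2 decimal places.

n = 13.
(a) r = 3.5; between ranks 3 (1.4) and 4 (1.7): 1.55.
(b) the nearest-rank method: rank 4 → 1.7.
|1.55 − 1.7| = 0.15.

0.15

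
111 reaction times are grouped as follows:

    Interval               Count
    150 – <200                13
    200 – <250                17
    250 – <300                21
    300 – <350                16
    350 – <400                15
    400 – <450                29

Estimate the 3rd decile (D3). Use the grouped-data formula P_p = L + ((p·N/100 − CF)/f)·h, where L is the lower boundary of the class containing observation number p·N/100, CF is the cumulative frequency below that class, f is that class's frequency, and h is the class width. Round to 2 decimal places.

257.86

N = 111; target position k = 30/100 · 111 = 33.3.
Cumulative frequencies: 13, 30, 51, 67, 82, 111.
Observation 33.3 falls in the class 250 – <300.
L = 250, CF = 30, f = 21, h = 50.
P30 = 250 + ((33.3 − 30)/21)·50 = 250 + 7.85714 = 257.857.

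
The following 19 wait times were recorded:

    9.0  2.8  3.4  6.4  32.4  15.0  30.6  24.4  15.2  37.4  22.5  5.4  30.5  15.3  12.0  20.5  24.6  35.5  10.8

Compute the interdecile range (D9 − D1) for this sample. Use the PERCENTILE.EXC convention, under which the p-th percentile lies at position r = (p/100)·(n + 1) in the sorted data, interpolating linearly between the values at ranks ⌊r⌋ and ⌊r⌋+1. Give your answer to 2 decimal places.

Sorted: 2.8, 3.4, 5.4, 6.4, 9.0, 10.8, 12.0, 15.0, 15.2, 15.3, 20.5, 22.5, 24.4, 24.6, 30.5, 30.6, 32.4, 35.5, 37.4.
n = 19.
P10: r = 2 (integer) → 3.4.
P90: r = 18 (integer) → 35.5.
Difference: 35.5 − 3.4 = 32.1.

32.10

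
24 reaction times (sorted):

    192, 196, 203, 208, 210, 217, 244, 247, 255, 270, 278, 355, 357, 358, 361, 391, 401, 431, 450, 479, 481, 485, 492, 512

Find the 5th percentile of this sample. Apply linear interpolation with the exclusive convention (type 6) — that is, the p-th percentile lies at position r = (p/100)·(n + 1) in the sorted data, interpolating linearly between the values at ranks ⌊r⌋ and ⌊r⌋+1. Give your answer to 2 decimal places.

193.00

n = 24.
r = (5/100)·(24 + 1) = 1.25.
Rank 1 is 192 and rank 2 is 196.
Interpolate: 192 + 0.25·(196 − 192) = 192 + 0.25·4 = 193.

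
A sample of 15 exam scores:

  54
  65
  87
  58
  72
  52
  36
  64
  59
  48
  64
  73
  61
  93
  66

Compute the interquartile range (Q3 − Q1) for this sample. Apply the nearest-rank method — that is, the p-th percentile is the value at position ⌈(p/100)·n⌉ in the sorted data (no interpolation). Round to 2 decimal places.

18.00

Sorted: 36, 48, 52, 54, 58, 59, 61, 64, 64, 65, 66, 72, 73, 87, 93.
n = 15.
P25: rank ⌈25/100·15⌉ = 4 → 54.
P75: rank ⌈75/100·15⌉ = 12 → 72.
Difference: 72 − 54 = 18.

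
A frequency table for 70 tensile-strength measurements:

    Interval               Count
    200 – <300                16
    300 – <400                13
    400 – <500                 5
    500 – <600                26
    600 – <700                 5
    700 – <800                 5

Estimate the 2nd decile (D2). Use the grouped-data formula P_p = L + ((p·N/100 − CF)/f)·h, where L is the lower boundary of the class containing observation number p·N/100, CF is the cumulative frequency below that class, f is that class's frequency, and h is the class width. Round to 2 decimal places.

287.50

N = 70; target position k = 20/100 · 70 = 14.
Cumulative frequencies: 16, 29, 34, 60, 65, 70.
Observation 14 falls in the class 200 – <300.
L = 200, CF = 0, f = 16, h = 100.
P20 = 200 + ((14 − 0)/16)·100 = 200 + 87.5 = 287.5.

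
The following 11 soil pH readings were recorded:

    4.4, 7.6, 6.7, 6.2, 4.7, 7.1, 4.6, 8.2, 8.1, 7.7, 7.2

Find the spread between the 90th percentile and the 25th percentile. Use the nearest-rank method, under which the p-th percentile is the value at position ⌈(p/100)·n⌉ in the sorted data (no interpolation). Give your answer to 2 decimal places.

Sorted: 4.4, 4.6, 4.7, 6.2, 6.7, 7.1, 7.2, 7.6, 7.7, 8.1, 8.2.
n = 11.
P25: rank ⌈25/100·11⌉ = 3 → 4.7.
P90: rank ⌈90/100·11⌉ = 10 → 8.1.
Difference: 8.1 − 4.7 = 3.4.

3.40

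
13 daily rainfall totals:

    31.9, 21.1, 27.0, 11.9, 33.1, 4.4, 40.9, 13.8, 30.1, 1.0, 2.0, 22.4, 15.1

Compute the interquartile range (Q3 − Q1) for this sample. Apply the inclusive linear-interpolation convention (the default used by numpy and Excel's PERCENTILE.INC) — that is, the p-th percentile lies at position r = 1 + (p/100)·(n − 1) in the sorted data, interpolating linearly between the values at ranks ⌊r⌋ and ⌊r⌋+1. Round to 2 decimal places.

Sorted: 1.0, 2.0, 4.4, 11.9, 13.8, 15.1, 21.1, 22.4, 27.0, 30.1, 31.9, 33.1, 40.9.
n = 13.
P25: r = 4 (integer) → 11.9.
P75: r = 10 (integer) → 30.1.
Difference: 30.1 − 11.9 = 18.2.

18.20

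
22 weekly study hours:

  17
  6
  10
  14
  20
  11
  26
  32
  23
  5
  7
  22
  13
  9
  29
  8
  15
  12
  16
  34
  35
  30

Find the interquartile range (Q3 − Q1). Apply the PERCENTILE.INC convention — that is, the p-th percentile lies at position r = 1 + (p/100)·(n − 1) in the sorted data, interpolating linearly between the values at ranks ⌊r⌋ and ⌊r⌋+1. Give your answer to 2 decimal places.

Sorted: 5, 6, 7, 8, 9, 10, 11, 12, 13, 14, 15, 16, 17, 20, 22, 23, 26, 29, 30, 32, 34, 35.
n = 22.
P25: r = 6.25; ranks 6–7 are 10, 11; interpolating gives 10.25.
P75: r = 16.75; ranks 16–17 are 23, 26; interpolating gives 25.25.
Difference: 25.25 − 10.25 = 15.

15.00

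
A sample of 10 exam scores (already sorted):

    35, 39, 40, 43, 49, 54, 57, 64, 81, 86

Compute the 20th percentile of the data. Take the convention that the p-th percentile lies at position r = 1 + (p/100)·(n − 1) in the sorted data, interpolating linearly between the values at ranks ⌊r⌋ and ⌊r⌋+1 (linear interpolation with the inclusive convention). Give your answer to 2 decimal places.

n = 10.
r = 1 + (20/100)·(10 − 1) = 1 + 1.8 = 2.8.
Rank 2 is 39 and rank 3 is 40.
Interpolate: 39 + 0.8·(40 − 39) = 39 + 0.8·1 = 39.8.

39.80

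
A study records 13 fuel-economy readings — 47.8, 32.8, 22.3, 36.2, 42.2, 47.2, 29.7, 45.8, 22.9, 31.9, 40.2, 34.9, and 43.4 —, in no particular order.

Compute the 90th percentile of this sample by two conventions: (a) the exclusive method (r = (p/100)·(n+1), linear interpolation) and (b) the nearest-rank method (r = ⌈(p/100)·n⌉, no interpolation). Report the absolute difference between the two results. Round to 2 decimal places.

0.36

Sorted: 22.3, 22.9, 29.7, 31.9, 32.8, 34.9, 36.2, 40.2, 42.2, 43.4, 45.8, 47.2, 47.8.
n = 13.
(a) r = 12.6; between ranks 12 (47.2) and 13 (47.8): 47.56.
(b) the nearest-rank method: rank 12 → 47.2.
|47.56 − 47.2| = 0.36.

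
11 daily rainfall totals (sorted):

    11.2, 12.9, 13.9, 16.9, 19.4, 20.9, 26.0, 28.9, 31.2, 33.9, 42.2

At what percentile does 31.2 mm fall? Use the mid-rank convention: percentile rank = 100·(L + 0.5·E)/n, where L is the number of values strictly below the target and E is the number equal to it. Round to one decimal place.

77.3

Count below 31.2: L = 8; count equal: E = 1; n = 11.
Percentile rank = 100·(8 + 0.5·1)/11 = 100·8.5/11 = 77.27.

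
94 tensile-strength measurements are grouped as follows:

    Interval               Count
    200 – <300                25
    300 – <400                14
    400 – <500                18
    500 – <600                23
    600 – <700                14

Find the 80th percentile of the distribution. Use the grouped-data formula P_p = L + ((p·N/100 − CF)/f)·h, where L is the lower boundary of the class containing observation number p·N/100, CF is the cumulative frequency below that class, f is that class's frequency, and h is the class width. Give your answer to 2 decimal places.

579.13

N = 94; target position k = 80/100 · 94 = 75.2.
Cumulative frequencies: 25, 39, 57, 80, 94.
Observation 75.2 falls in the class 500 – <600.
L = 500, CF = 57, f = 23, h = 100.
P80 = 500 + ((75.2 − 57)/23)·100 = 500 + 79.1304 = 579.13.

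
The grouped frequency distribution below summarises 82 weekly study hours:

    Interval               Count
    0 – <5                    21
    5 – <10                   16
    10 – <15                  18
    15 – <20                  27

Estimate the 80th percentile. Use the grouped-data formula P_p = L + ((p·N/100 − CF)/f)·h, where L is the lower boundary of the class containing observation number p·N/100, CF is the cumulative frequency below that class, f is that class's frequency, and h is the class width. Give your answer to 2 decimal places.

N = 82; target position k = 80/100 · 82 = 65.6.
Cumulative frequencies: 21, 37, 55, 82.
Observation 65.6 falls in the class 15 – <20.
L = 15, CF = 55, f = 27, h = 5.
P80 = 15 + ((65.6 − 55)/27)·5 = 15 + 1.96296 = 16.963.

16.96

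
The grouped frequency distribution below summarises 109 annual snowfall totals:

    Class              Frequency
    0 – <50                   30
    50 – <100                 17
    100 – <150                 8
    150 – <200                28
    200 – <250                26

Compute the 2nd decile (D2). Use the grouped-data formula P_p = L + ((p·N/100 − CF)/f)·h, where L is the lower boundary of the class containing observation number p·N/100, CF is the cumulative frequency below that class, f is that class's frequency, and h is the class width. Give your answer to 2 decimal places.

N = 109; target position k = 20/100 · 109 = 21.8.
Cumulative frequencies: 30, 47, 55, 83, 109.
Observation 21.8 falls in the class 0 – <50.
L = 0, CF = 0, f = 30, h = 50.
P20 = 0 + ((21.8 − 0)/30)·50 = 0 + 36.3333 = 36.3333.

36.33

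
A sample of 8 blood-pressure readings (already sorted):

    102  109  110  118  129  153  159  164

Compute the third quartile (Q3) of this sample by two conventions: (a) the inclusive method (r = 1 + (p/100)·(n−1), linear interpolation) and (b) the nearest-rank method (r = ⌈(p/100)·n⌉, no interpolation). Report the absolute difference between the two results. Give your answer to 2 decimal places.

1.50

n = 8.
(a) r = 6.25; between ranks 6 (153) and 7 (159): 154.5.
(b) the nearest-rank method: rank 6 → 153.
|154.5 − 153| = 1.5.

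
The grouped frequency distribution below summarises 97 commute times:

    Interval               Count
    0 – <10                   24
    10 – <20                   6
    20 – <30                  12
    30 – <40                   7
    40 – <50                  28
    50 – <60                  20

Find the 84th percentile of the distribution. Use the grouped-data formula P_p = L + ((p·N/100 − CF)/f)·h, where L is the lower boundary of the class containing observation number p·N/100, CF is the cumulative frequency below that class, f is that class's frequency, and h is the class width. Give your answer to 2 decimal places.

N = 97; target position k = 84/100 · 97 = 81.48.
Cumulative frequencies: 24, 30, 42, 49, 77, 97.
Observation 81.48 falls in the class 50 – <60.
L = 50, CF = 77, f = 20, h = 10.
P84 = 50 + ((81.48 − 77)/20)·10 = 50 + 2.24 = 52.24.

52.24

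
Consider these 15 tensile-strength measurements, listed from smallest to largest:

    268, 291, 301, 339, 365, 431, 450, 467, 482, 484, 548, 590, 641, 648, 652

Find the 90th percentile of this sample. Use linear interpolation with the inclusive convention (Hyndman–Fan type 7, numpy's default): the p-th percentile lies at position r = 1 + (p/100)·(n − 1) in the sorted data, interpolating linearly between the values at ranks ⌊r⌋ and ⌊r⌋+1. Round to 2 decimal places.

n = 15.
r = 1 + (90/100)·(15 − 1) = 1 + 12.6 = 13.6.
Rank 13 is 641 and rank 14 is 648.
Interpolate: 641 + 0.6·(648 − 641) = 641 + 0.6·7 = 645.2.

645.20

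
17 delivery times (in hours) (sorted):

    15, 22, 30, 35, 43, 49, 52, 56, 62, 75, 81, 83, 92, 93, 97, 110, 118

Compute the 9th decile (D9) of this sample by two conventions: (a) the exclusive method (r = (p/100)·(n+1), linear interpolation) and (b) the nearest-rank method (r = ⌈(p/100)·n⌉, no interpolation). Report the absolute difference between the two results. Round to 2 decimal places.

1.60

n = 17.
(a) r = 16.2; between ranks 16 (110) and 17 (118): 111.6.
(b) the nearest-rank method: rank 16 → 110.
|111.6 − 110| = 1.6.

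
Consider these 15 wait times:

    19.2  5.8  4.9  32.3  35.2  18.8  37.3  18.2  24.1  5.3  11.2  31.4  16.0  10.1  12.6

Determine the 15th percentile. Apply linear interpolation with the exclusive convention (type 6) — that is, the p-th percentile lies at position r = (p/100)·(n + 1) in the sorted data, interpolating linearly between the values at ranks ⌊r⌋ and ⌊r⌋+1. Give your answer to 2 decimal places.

Sorted: 4.9, 5.3, 5.8, 10.1, 11.2, 12.6, 16.0, 18.2, 18.8, 19.2, 24.1, 31.4, 32.3, 35.2, 37.3.
n = 15.
r = (15/100)·(15 + 1) = 2.4.
Rank 2 is 5.3 and rank 3 is 5.8.
Interpolate: 5.3 + 0.4·(5.8 − 5.3) = 5.3 + 0.4·0.5 = 5.5.

5.50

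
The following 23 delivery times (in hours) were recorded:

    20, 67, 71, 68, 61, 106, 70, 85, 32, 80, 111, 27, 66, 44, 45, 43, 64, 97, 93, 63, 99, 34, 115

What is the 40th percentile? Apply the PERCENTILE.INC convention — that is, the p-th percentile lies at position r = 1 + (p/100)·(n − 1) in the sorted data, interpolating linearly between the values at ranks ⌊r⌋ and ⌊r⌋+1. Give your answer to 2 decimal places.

63.80

Sorted: 20, 27, 32, 34, 43, 44, 45, 61, 63, 64, 66, 67, 68, 70, 71, 80, 85, 93, 97, 99, 106, 111, 115.
n = 23.
r = 1 + (40/100)·(23 − 1) = 1 + 8.8 = 9.8.
Rank 9 is 63 and rank 10 is 64.
Interpolate: 63 + 0.8·(64 − 63) = 63 + 0.8·1 = 63.8.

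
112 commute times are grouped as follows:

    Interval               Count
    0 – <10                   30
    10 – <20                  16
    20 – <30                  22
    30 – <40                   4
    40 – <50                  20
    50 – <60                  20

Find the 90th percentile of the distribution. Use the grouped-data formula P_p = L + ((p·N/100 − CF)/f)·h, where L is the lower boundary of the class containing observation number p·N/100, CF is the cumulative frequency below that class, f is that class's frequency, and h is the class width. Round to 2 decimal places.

N = 112; target position k = 90/100 · 112 = 100.8.
Cumulative frequencies: 30, 46, 68, 72, 92, 112.
Observation 100.8 falls in the class 50 – <60.
L = 50, CF = 92, f = 20, h = 10.
P90 = 50 + ((100.8 − 92)/20)·10 = 50 + 4.4 = 54.4.

54.40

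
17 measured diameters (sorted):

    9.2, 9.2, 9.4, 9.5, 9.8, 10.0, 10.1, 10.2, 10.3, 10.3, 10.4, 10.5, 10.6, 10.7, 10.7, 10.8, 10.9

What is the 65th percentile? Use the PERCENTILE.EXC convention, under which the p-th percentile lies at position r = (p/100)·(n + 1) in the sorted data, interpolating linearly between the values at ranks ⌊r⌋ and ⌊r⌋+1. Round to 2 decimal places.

10.47

n = 17.
r = (65/100)·(17 + 1) = 11.7.
Rank 11 is 10.4 and rank 12 is 10.5.
Interpolate: 10.4 + 0.7·(10.5 − 10.4) = 10.4 + 0.7·0.1 = 10.47.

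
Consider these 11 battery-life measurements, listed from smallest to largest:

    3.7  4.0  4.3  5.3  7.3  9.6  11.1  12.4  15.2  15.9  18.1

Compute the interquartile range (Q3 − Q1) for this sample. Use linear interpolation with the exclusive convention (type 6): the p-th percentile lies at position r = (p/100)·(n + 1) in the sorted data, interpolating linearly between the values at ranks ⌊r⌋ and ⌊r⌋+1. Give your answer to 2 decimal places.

10.90

n = 11.
P25: r = 3 (integer) → 4.3.
P75: r = 9 (integer) → 15.2.
Difference: 15.2 − 4.3 = 10.9.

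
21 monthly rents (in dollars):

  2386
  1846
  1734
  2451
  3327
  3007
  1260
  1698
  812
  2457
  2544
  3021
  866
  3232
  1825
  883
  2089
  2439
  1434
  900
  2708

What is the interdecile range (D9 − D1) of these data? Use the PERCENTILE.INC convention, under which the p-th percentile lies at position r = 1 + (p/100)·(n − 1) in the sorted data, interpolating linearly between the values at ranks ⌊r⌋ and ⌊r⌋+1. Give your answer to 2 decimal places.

Sorted: 812, 866, 883, 900, 1260, 1434, 1698, 1734, 1825, 1846, 2089, 2386, 2439, 2451, 2457, 2544, 2708, 3007, 3021, 3232, 3327.
n = 21.
P10: r = 3 (integer) → 883.
P90: r = 19 (integer) → 3021.
Difference: 3021 − 883 = 2138.

2138.00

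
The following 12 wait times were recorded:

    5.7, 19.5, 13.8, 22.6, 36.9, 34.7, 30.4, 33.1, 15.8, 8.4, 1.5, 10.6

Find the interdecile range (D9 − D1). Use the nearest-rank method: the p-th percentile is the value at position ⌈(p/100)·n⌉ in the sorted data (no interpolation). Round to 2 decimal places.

29.00

Sorted: 1.5, 5.7, 8.4, 10.6, 13.8, 15.8, 19.5, 22.6, 30.4, 33.1, 34.7, 36.9.
n = 12.
P10: rank ⌈10/100·12⌉ = 2 → 5.7.
P90: rank ⌈90/100·12⌉ = 11 → 34.7.
Difference: 34.7 − 5.7 = 29.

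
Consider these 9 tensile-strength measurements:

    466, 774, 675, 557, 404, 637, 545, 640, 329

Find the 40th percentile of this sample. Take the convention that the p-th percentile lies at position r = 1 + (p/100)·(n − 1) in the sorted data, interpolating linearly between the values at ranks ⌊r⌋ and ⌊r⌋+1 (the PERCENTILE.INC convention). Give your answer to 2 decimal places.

Sorted: 329, 404, 466, 545, 557, 637, 640, 675, 774.
n = 9.
r = 1 + (40/100)·(9 − 1) = 1 + 3.2 = 4.2.
Rank 4 is 545 and rank 5 is 557.
Interpolate: 545 + 0.2·(557 − 545) = 545 + 0.2·12 = 547.4.

547.40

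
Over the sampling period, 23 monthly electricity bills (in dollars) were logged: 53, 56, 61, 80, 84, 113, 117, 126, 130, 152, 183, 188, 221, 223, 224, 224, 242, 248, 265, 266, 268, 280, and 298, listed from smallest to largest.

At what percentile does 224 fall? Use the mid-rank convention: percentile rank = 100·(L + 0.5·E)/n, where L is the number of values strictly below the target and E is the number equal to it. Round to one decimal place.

Count below 224: L = 14; count equal: E = 2; n = 23.
Percentile rank = 100·(14 + 0.5·2)/23 = 100·15/23 = 65.22.

65.2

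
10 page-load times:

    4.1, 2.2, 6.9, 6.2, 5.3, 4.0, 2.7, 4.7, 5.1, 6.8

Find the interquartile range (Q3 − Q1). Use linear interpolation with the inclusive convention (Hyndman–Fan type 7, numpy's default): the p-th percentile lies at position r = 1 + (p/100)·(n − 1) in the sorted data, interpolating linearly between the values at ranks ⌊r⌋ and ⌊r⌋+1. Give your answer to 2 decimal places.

1.95

Sorted: 2.2, 2.7, 4.0, 4.1, 4.7, 5.1, 5.3, 6.2, 6.8, 6.9.
n = 10.
P25: r = 3.25; ranks 3–4 are 4.0, 4.1; interpolating gives 4.025.
P75: r = 7.75; ranks 7–8 are 5.3, 6.2; interpolating gives 5.975.
Difference: 5.975 − 4.025 = 1.95.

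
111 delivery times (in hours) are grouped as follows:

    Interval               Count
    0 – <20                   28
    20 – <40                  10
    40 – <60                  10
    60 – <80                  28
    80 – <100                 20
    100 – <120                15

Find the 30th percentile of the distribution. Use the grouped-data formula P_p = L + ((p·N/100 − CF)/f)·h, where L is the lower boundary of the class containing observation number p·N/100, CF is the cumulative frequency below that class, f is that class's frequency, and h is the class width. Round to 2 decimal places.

N = 111; target position k = 30/100 · 111 = 33.3.
Cumulative frequencies: 28, 38, 48, 76, 96, 111.
Observation 33.3 falls in the class 20 – <40.
L = 20, CF = 28, f = 10, h = 20.
P30 = 20 + ((33.3 − 28)/10)·20 = 20 + 10.6 = 30.6.

30.60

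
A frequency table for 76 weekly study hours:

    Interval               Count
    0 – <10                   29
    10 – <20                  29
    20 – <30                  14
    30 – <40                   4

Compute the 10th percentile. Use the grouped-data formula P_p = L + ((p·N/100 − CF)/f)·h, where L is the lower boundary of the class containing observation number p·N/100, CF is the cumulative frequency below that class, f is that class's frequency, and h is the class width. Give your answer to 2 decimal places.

2.62

N = 76; target position k = 10/100 · 76 = 7.6.
Cumulative frequencies: 29, 58, 72, 76.
Observation 7.6 falls in the class 0 – <10.
L = 0, CF = 0, f = 29, h = 10.
P10 = 0 + ((7.6 − 0)/29)·10 = 0 + 2.62069 = 2.62069.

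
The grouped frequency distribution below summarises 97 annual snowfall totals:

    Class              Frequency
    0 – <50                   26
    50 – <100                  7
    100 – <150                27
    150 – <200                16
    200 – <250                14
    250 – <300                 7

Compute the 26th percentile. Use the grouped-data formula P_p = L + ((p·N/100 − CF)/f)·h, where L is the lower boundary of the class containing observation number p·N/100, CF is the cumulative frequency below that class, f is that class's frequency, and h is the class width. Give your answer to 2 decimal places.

48.50

N = 97; target position k = 26/100 · 97 = 25.22.
Cumulative frequencies: 26, 33, 60, 76, 90, 97.
Observation 25.22 falls in the class 0 – <50.
L = 0, CF = 0, f = 26, h = 50.
P26 = 0 + ((25.22 − 0)/26)·50 = 0 + 48.5 = 48.5.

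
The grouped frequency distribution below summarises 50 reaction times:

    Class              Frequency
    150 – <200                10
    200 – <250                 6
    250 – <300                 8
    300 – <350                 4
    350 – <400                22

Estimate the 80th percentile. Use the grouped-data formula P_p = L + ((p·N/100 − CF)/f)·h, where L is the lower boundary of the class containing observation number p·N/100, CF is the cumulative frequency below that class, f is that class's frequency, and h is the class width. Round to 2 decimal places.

377.27

N = 50; target position k = 80/100 · 50 = 40.
Cumulative frequencies: 10, 16, 24, 28, 50.
Observation 40 falls in the class 350 – <400.
L = 350, CF = 28, f = 22, h = 50.
P80 = 350 + ((40 − 28)/22)·50 = 350 + 27.2727 = 377.273.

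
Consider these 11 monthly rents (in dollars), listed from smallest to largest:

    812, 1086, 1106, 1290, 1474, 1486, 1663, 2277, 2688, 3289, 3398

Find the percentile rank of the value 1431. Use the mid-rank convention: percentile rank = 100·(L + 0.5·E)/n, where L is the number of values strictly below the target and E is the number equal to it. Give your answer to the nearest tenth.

36.4

Count below 1431: L = 4; count equal: E = 0; n = 11.
Percentile rank = 100·(4 + 0.5·0)/11 = 100·4/11 = 36.36.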